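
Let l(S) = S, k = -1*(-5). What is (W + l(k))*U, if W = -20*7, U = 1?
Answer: -135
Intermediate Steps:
k = 5
W = -140 (W = -4*35 = -140)
(W + l(k))*U = (-140 + 5)*1 = -135*1 = -135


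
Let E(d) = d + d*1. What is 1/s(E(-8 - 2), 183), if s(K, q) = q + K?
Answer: 1/163 ≈ 0.0061350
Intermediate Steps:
E(d) = 2*d (E(d) = d + d = 2*d)
s(K, q) = K + q
1/s(E(-8 - 2), 183) = 1/(2*(-8 - 2) + 183) = 1/(2*(-10) + 183) = 1/(-20 + 183) = 1/163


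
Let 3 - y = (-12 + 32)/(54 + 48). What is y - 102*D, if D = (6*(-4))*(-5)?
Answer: -624097/51 ≈ -12237.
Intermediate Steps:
y = 143/51 (y = 3 - (-12 + 32)/(54 + 48) = 3 - 20/102 = 3 - 1*10/51 = 3 - 10/51 = 143/51 ≈ 2.8039)
D = 120 (D = -24*(-5) = 120)
y - 102*D = 143/51 - 102*120 = 143/51 - 12240 = -624097/51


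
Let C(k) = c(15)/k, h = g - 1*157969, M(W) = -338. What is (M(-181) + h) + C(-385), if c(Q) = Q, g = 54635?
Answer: -7982747/77 ≈ -1.0367e+5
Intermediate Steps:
h = -103334 (h = 54635 - 1*157969 = 54635 - 157969 = -103334)
C(k) = 15/k
(M(-181) + h) + C(-385) = (-338 - 103334) + 15/(-385) = -103672 + 15*(-1/385) = -103672 - 3/77 = -7982747/77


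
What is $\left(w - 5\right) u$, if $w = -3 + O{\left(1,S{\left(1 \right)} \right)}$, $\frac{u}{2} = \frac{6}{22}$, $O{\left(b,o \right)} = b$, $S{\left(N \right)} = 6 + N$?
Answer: $- \frac{42}{11} \approx -3.8182$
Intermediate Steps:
$u = \frac{6}{11}$ ($u = 2 \cdot \frac{6}{22} = 2 \cdot 6 \cdot \frac{1}{22} = 2 \cdot \frac{3}{11} = \frac{6}{11} \approx 0.54545$)
$w = -2$ ($w = -3 + 1 = -2$)
$\left(w - 5\right) u = \left(-2 - 5\right) \frac{6}{11} = \left(-7\right) \frac{6}{11} = - \frac{42}{11}$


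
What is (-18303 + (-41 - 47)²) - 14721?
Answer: -25280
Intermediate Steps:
(-18303 + (-41 - 47)²) - 14721 = (-18303 + (-88)²) - 14721 = (-18303 + 7744) - 14721 = -10559 - 14721 = -25280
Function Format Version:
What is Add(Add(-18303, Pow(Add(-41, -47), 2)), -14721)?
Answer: -25280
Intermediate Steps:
Add(Add(-18303, Pow(Add(-41, -47), 2)), -14721) = Add(Add(-18303, Pow(-88, 2)), -14721) = Add(Add(-18303, 7744), -14721) = Add(-10559, -14721) = -25280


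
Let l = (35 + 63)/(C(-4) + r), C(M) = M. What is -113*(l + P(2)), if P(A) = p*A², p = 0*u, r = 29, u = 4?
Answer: -11074/25 ≈ -442.96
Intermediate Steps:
p = 0 (p = 0*4 = 0)
l = 98/25 (l = (35 + 63)/(-4 + 29) = 98/25 ≈ 3.9200)
P(A) = 0 (P(A) = 0*A² = 0)
-113*(l + P(2)) = -113*(98/25 + 0) = -113*98/25 = -11074/25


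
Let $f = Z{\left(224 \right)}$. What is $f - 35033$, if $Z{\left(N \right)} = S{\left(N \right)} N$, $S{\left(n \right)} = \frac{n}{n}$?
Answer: $-34809$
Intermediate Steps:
$S{\left(n \right)} = 1$
$Z{\left(N \right)} = N$ ($Z{\left(N \right)} = 1 N = N$)
$f = 224$
$f - 35033 = 224 - 35033 = -34809$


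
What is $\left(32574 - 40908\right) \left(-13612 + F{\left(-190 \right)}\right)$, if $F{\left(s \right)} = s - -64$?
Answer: $114492492$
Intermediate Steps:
$F{\left(s \right)} = 64 + s$ ($F{\left(s \right)} = s + 64 = 64 + s$)
$\left(32574 - 40908\right) \left(-13612 + F{\left(-190 \right)}\right) = \left(32574 - 40908\right) \left(-13612 + \left(64 - 190\right)\right) = - 8334 \left(-13612 - 126\right) = \left(-8334\right) \left(-13738\right) = 114492492$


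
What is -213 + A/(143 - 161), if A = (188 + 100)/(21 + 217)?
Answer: -25355/119 ≈ -213.07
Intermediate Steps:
A = 144/119 (A = 288/238 = 288*(1/238) = 144/119 ≈ 1.2101)
-213 + A/(143 - 161) = -213 + 144/(119*(143 - 161)) = -213 + (144/119)/(-18) = -213 + (144/119)*(-1/18) = -213 - 8/119 = -25355/119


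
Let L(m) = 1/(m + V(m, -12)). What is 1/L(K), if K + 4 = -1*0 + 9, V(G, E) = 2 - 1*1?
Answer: 6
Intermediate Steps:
V(G, E) = 1 (V(G, E) = 2 - 1 = 1)
K = 5 (K = -4 + (-1*0 + 9) = -4 + (0 + 9) = -4 + 9 = 5)
L(m) = 1/(1 + m) (L(m) = 1/(m + 1) = 1/(1 + m))
1/L(K) = 1/(1/(1 + 5)) = 1/(1/6) = 1/(⅙) = 6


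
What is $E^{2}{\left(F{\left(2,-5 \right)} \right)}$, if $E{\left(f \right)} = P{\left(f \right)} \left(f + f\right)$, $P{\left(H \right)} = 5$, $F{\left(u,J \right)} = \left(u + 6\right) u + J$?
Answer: $12100$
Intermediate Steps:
$F{\left(u,J \right)} = J + u \left(6 + u\right)$ ($F{\left(u,J \right)} = \left(6 + u\right) u + J = u \left(6 + u\right) + J = J + u \left(6 + u\right)$)
$E{\left(f \right)} = 10 f$ ($E{\left(f \right)} = 5 \left(f + f\right) = 5 \cdot 2 f = 10 f$)
$E^{2}{\left(F{\left(2,-5 \right)} \right)} = \left(10 \left(-5 + 2^{2} + 6 \cdot 2\right)\right)^{2} = \left(10 \left(-5 + 4 + 12\right)\right)^{2} = \left(10 \cdot 11\right)^{2} = 110^{2} = 12100$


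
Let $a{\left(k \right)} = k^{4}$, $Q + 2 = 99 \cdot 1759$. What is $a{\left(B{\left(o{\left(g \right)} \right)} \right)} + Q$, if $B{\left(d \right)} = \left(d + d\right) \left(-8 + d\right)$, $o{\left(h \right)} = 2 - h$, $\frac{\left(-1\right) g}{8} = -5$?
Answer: $149377675278395$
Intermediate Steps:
$g = 40$ ($g = \left(-8\right) \left(-5\right) = 40$)
$B{\left(d \right)} = 2 d \left(-8 + d\right)$
$Q = 174139$ ($Q = -2 + 99 \cdot 1759 = -2 + 174141 = 174139$)
$a{\left(B{\left(o{\left(g \right)} \right)} \right)} + Q = \left(2 \left(2 - 40\right) \left(-8 + \left(2 - 40\right)\right)\right)^{4} + 174139 = \left(2 \left(-38\right) \left(-8 - 38\right)\right)^{4} + 174139 = \left(2 \left(-38\right) \left(-46\right)\right)^{4} + 174139 = 3496^{4} + 174139 = 149377675104256 + 174139 = 149377675278395$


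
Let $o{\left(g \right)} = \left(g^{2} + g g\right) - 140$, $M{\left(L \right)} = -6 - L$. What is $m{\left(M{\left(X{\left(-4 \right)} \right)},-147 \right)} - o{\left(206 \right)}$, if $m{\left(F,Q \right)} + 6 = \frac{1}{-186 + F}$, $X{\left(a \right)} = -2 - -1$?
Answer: $- \frac{16184959}{191} \approx -84738.0$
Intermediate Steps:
$X{\left(a \right)} = -1$ ($X{\left(a \right)} = -2 + 1 = -1$)
$o{\left(g \right)} = -140 + 2 g^{2}$ ($o{\left(g \right)} = \left(g^{2} + g^{2}\right) - 140 = 2 g^{2} - 140 = -140 + 2 g^{2}$)
$m{\left(F,Q \right)} = -6 + \frac{1}{-186 + F}$
$m{\left(M{\left(X{\left(-4 \right)} \right)},-147 \right)} - o{\left(206 \right)} = \frac{1117 - 6 \left(-6 - -1\right)}{-186 - 5} - \left(-140 + 2 \cdot 206^{2}\right) = \frac{1117 - 6 \left(-6 + 1\right)}{-186 + \left(-6 + 1\right)} - \left(-140 + 2 \cdot 42436\right) = \frac{1117 - -30}{-186 - 5} - \left(-140 + 84872\right) = \frac{1117 + 30}{-191} - 84732 = \left(- \frac{1}{191}\right) 1147 - 84732 = - \frac{1147}{191} - 84732 = - \frac{16184959}{191}$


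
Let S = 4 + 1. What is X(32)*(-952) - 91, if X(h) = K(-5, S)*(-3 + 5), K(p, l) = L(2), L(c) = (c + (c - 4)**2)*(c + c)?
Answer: -45787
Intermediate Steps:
S = 5
L(c) = 2*c*(c + (-4 + c)**2) (L(c) = (c + (-4 + c)**2)*(2*c) = 2*c*(c + (-4 + c)**2))
K(p, l) = 24 (K(p, l) = 2*2*(2 + (-4 + 2)**2) = 2*2*(2 + (-2)**2) = 2*2*(2 + 4) = 2*2*6 = 24)
X(h) = 48 (X(h) = 24*(-3 + 5) = 24*2 = 48)
X(32)*(-952) - 91 = 48*(-952) - 91 = -45696 - 91 = -45787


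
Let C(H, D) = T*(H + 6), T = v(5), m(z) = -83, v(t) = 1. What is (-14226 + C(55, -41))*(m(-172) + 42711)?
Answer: -603825620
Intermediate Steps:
T = 1
C(H, D) = 6 + H (C(H, D) = 1*(H + 6) = 1*(6 + H) = 6 + H)
(-14226 + C(55, -41))*(m(-172) + 42711) = (-14226 + (6 + 55))*(-83 + 42711) = (-14226 + 61)*42628 = -14165*42628 = -603825620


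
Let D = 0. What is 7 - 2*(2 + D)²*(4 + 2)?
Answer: -41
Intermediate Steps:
7 - 2*(2 + D)²*(4 + 2) = 7 - 2*(2 + 0)²*(4 + 2) = 7 - 2*2²*6 = 7 - 8*6 = 7 - 2*24 = 7 - 48 = -41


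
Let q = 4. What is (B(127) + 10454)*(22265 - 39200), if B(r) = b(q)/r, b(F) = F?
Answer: -22483955970/127 ≈ -1.7704e+8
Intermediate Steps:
B(r) = 4/r
(B(127) + 10454)*(22265 - 39200) = (4/127 + 10454)*(22265 - 39200) = (4*(1/127) + 10454)*(-16935) = (4/127 + 10454)*(-16935) = (1327662/127)*(-16935) = -22483955970/127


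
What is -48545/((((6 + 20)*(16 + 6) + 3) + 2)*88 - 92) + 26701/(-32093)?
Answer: -2911268169/1626601612 ≈ -1.7898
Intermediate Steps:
-48545/((((6 + 20)*(16 + 6) + 3) + 2)*88 - 92) + 26701/(-32093) = -48545/(((26*22 + 3) + 2)*88 - 92) + 26701*(-1/32093) = -48545/(((572 + 3) + 2)*88 - 92) - 26701/32093 = -48545/((575 + 2)*88 - 92) - 26701/32093 = -48545/(577*88 - 92) - 26701/32093 = -48545/(50776 - 92) - 26701/32093 = -48545/50684 - 26701/32093 = -2911268169/1626601612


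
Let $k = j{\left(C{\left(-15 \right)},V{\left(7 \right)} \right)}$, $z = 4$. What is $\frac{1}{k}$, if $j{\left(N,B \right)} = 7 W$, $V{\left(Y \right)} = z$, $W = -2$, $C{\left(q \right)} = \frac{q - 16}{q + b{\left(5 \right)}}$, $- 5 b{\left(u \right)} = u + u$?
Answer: $- \frac{1}{14} \approx -0.071429$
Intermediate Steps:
$b{\left(u \right)} = - \frac{2 u}{5}$ ($b{\left(u \right)} = - \frac{u + u}{5} = - \frac{2 u}{5}$)
$C{\left(q \right)} = \frac{-16 + q}{-2 + q}$ ($C{\left(q \right)} = \frac{q - 16}{q - 2} = \frac{-16 + q}{q - 2} = \frac{-16 + q}{-2 + q}$)
$V{\left(Y \right)} = 4$
$j{\left(N,B \right)} = -14$ ($j{\left(N,B \right)} = 7 \left(-2\right) = -14$)
$k = -14$
$\frac{1}{k} = \frac{1}{-14} = - \frac{1}{14}$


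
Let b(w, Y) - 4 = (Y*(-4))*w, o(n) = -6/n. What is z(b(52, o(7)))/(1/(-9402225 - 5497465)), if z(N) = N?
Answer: -19012004440/7 ≈ -2.7160e+9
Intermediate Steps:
b(w, Y) = 4 - 4*Y*w (b(w, Y) = 4 + (Y*(-4))*w = 4 + (-4*Y)*w = 4 - 4*Y*w)
z(b(52, o(7)))/(1/(-9402225 - 5497465)) = (4 - 4*(-6/7)*52)/(1/(-9402225 - 5497465)) = (4 - 4*(-6*1/7)*52)/(1/(-14899690)) = (4 - 4*(-6/7)*52)/(-1/14899690) = (4 + 1248/7)*(-14899690) = (1276/7)*(-14899690) = -19012004440/7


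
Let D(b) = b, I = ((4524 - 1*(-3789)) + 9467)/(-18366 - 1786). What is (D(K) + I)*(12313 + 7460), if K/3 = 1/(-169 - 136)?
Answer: -27105599547/1536590 ≈ -17640.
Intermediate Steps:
K = -3/305 (K = 3/(-169 - 136) = 3/(-305) = 3*(-1/305) = -3/305 ≈ -0.0098361)
I = -4445/5038 (I = ((4524 + 3789) + 9467)/(-20152) = (8313 + 9467)*(-1/20152) = 17780*(-1/20152) = -4445/5038 ≈ -0.88229)
(D(K) + I)*(12313 + 7460) = (-3/305 - 4445/5038)*(12313 + 7460) = -1370839/1536590*19773 = -27105599547/1536590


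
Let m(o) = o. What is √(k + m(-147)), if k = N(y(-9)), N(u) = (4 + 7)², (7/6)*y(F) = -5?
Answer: I*√26 ≈ 5.099*I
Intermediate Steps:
y(F) = -30/7 (y(F) = (6/7)*(-5) = -30/7)
N(u) = 121 (N(u) = 11² = 121)
k = 121
√(k + m(-147)) = √(121 - 147) = √(-26) = I*√26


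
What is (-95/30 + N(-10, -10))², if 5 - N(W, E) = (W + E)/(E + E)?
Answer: 25/36 ≈ 0.69444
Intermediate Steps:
N(W, E) = 5 - (E + W)/(2*E) (N(W, E) = 5 - (W + E)/(E + E) = 5 - (E + W)/(2*E))
(-95/30 + N(-10, -10))² = (-95/30 + (½)*(-1*(-10) + 9*(-10))/(-10))² = (-95*1/30 + (½)*(-⅒)*(10 - 90))² = (-19/6 + (½)*(-⅒)*(-80))² = (-19/6 + 4)² = (⅚)² = 25/36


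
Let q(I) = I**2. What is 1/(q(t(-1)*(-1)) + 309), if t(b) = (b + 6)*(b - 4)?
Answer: 1/934 ≈ 0.0010707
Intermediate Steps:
t(b) = (-4 + b)*(6 + b) (t(b) = (6 + b)*(-4 + b) = (-4 + b)*(6 + b))
1/(q(t(-1)*(-1)) + 309) = 1/(((-24 + (-1)**2 + 2*(-1))*(-1))**2 + 309) = 1/(((-24 + 1 - 2)*(-1))**2 + 309) = 1/((-25*(-1))**2 + 309) = 1/(25**2 + 309) = 1/(625 + 309) = 1/934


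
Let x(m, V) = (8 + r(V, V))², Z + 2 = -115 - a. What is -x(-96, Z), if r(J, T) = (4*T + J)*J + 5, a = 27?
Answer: -10752238249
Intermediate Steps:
r(J, T) = 5 + J*(J + 4*T) (r(J, T) = (J + 4*T)*J + 5 = J*(J + 4*T) + 5 = 5 + J*(J + 4*T))
Z = -144 (Z = -2 + (-115 - 1*27) = -2 + (-115 - 27) = -2 - 142 = -144)
x(m, V) = (13 + 5*V²)² (x(m, V) = (8 + (5 + V² + 4*V*V))² = (8 + (5 + V² + 4*V²))² = (8 + (5 + 5*V²))² = (13 + 5*V²)²)
-x(-96, Z) = -(13 + 5*(-144)²)² = -(13 + 5*20736)² = -(13 + 103680)² = -1*103693² = -1*10752238249 = -10752238249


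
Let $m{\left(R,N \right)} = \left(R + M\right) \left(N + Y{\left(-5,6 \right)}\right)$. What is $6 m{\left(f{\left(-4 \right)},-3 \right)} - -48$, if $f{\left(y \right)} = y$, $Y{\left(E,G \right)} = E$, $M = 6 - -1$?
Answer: $-96$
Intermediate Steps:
$M = 7$ ($M = 6 + 1 = 7$)
$m{\left(R,N \right)} = \left(-5 + N\right) \left(7 + R\right)$ ($m{\left(R,N \right)} = \left(R + 7\right) \left(N - 5\right) = \left(7 + R\right) \left(-5 + N\right) = \left(-5 + N\right) \left(7 + R\right)$)
$6 m{\left(f{\left(-4 \right)},-3 \right)} - -48 = 6 \left(-35 - -20 + 7 \left(-3\right) - -12\right) - -48 = 6 \left(-35 + 20 - 21 + 12\right) + 48 = 6 \left(-24\right) + 48 = -144 + 48 = -96$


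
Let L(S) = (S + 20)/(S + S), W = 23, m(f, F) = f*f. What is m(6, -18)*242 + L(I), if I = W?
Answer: 400795/46 ≈ 8712.9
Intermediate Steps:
m(f, F) = f**2
I = 23
L(S) = (20 + S)/(2*S) (L(S) = (20 + S)/((2*S)) = (20 + S)*(1/(2*S)) = (20 + S)/(2*S))
m(6, -18)*242 + L(I) = 6**2*242 + (1/2)*(20 + 23)/23 = 36*242 + (1/2)*(1/23)*43 = 8712 + 43/46 = 400795/46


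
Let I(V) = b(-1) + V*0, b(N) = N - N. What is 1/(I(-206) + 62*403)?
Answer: 1/24986 ≈ 4.0022e-5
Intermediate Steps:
b(N) = 0
I(V) = 0 (I(V) = 0 + V*0 = 0 + 0 = 0)
1/(I(-206) + 62*403) = 1/(0 + 62*403) = 1/(0 + 24986) = 1/24986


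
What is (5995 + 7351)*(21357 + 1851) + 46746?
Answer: 309780714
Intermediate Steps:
(5995 + 7351)*(21357 + 1851) + 46746 = 13346*23208 + 46746 = 309733968 + 46746 = 309780714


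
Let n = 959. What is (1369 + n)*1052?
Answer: 2449056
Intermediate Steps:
(1369 + n)*1052 = (1369 + 959)*1052 = 2328*1052 = 2449056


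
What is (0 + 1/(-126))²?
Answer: 1/15876 ≈ 6.2988e-5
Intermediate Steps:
(0 + 1/(-126))² = (0 - 1/126)² = (-1/126)² = 1/15876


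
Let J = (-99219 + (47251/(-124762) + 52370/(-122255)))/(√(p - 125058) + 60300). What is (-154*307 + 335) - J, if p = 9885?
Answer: (-429606703323798*√12797 + 8634792061264020433*I)/(9151666986*(√12797 - 20100*I)) ≈ -46941.0 - 0.0092604*I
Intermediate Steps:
J = -302675544319367/(3050555662*(60300 + 3*I*√12797)) (J = (-99219 + (47251/(-124762) + 52370/(-122255)))/(√(9885 - 125058) + 60300) = (-99219 + (47251*(-1/124762) + 52370*(-1/122255)))/(√(-115173) + 60300) = (-99219 + (-47251/124762 - 10474/24451))/(3*I*√12797 + 60300) = (-99219 - 2462091389/3050555662)/(60300 + 3*I*√12797) = -302675544319367/(3050555662*(60300 + 3*I*√12797)) ≈ -1.6454 + 0.0092603*I)
(-154*307 + 335) - J = (-154*307 + 335) - (-15133777215968350/9197716648995721 + 302675544319367*I*√12797/3697482092896279842) = (-47278 + 335) + (15133777215968350/9197716648995721 - 302675544319367*I*√12797/3697482092896279842) = -46943 + (15133777215968350/9197716648995721 - 302675544319367*I*√12797/3697482092896279842) = -431753278876590162553/9197716648995721 - 302675544319367*I*√12797/3697482092896279842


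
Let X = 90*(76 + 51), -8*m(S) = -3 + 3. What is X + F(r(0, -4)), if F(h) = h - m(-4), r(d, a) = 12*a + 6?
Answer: 11388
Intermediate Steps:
m(S) = 0 (m(S) = -(-3 + 3)/8 = -⅛*0 = 0)
r(d, a) = 6 + 12*a
X = 11430 (X = 90*127 = 11430)
F(h) = h (F(h) = h - 1*0 = h + 0 = h)
X + F(r(0, -4)) = 11430 + (6 + 12*(-4)) = 11430 + (6 - 48) = 11430 - 42 = 11388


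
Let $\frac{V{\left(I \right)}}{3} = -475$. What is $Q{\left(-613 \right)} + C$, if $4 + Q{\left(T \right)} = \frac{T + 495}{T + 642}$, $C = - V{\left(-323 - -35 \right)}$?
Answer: $\frac{41091}{29} \approx 1416.9$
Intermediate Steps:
$V{\left(I \right)} = -1425$ ($V{\left(I \right)} = 3 \left(-475\right) = -1425$)
$C = 1425$ ($C = \left(-1\right) \left(-1425\right) = 1425$)
$Q{\left(T \right)} = -4 + \frac{495 + T}{642 + T}$ ($Q{\left(T \right)} = -4 + \frac{T + 495}{T + 642} = -4 + \frac{495 + T}{642 + T}$)
$Q{\left(-613 \right)} + C = \frac{3 \left(-691 - -613\right)}{642 - 613} + 1425 = \frac{3 \left(-691 + 613\right)}{29} + 1425 = 3 \cdot \frac{1}{29} \left(-78\right) + 1425 = - \frac{234}{29} + 1425 = \frac{41091}{29}$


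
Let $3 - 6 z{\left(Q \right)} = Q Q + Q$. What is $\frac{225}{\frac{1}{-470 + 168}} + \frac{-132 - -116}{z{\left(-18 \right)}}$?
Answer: $- \frac{6862918}{101} \approx -67950.0$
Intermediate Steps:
$z{\left(Q \right)} = \frac{1}{2} - \frac{Q}{6} - \frac{Q^{2}}{6}$ ($z{\left(Q \right)} = \frac{1}{2} - \frac{Q Q + Q}{6} = \frac{1}{2} - \frac{Q^{2} + Q}{6} = \frac{1}{2} - \frac{Q + Q^{2}}{6} = \frac{1}{2} - \left(\frac{Q}{6} + \frac{Q^{2}}{6}\right) = \frac{1}{2} - \frac{Q}{6} - \frac{Q^{2}}{6}$)
$\frac{225}{\frac{1}{-470 + 168}} + \frac{-132 - -116}{z{\left(-18 \right)}} = \frac{225}{\frac{1}{-470 + 168}} + \frac{-132 - -116}{\frac{1}{2} - -3 - \frac{\left(-18\right)^{2}}{6}} = \frac{225}{\frac{1}{-302}} + \frac{-132 + 116}{\frac{1}{2} + 3 - 54} = \frac{225}{- \frac{1}{302}} - \frac{16}{\frac{1}{2} + 3 - 54} = 225 \left(-302\right) - \frac{16}{- \frac{101}{2}} = -67950 - - \frac{32}{101} = -67950 + \frac{32}{101} = - \frac{6862918}{101}$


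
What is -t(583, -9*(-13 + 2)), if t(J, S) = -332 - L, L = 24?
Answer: 356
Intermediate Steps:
t(J, S) = -356 (t(J, S) = -332 - 1*24 = -332 - 24 = -356)
-t(583, -9*(-13 + 2)) = -1*(-356) = 356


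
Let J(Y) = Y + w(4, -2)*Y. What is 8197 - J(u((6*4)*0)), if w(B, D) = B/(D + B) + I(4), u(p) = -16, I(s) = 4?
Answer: 8309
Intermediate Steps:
w(B, D) = 4 + B/(B + D) (w(B, D) = B/(D + B) + 4 = B/(B + D) + 4 = 4 + B/(B + D))
J(Y) = 7*Y (J(Y) = Y + ((4*(-2) + 5*4)/(4 - 2))*Y = Y + ((-8 + 20)/2)*Y = Y + ((1/2)*12)*Y = Y + 6*Y = 7*Y)
8197 - J(u((6*4)*0)) = 8197 - 7*(-16) = 8197 - 1*(-112) = 8197 + 112 = 8309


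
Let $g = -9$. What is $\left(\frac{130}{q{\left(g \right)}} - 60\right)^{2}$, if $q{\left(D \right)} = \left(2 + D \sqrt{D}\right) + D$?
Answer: $\frac{563122000}{151321} - \frac{83520450 i}{151321} \approx 3721.4 - 551.94 i$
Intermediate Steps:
$q{\left(D \right)} = 2 + D + D^{\frac{3}{2}}$ ($q{\left(D \right)} = \left(2 + D^{\frac{3}{2}}\right) + D = 2 + D + D^{\frac{3}{2}}$)
$\left(\frac{130}{q{\left(g \right)}} - 60\right)^{2} = \left(\frac{130}{2 - 9 + \left(-9\right)^{\frac{3}{2}}} - 60\right)^{2} = \left(\frac{130}{2 - 9 - 27 i} - 60\right)^{2} = \left(\frac{130}{-7 - 27 i} - 60\right)^{2} = \left(130 \frac{-7 + 27 i}{778} - 60\right)^{2} = \left(\frac{65 \left(-7 + 27 i\right)}{389} - 60\right)^{2} = \left(-60 + \frac{65 \left(-7 + 27 i\right)}{389}\right)^{2}$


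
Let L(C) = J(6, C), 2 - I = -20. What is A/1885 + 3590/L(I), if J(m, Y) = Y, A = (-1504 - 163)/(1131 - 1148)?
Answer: 57539112/352495 ≈ 163.23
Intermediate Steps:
I = 22 (I = 2 - 1*(-20) = 2 + 20 = 22)
A = 1667/17 (A = -1667/(-17) = -1667*(-1/17) = 1667/17 ≈ 98.059)
L(C) = C
A/1885 + 3590/L(I) = (1667/17)/1885 + 3590/22 = (1667/17)*(1/1885) + 3590*(1/22) = 1667/32045 + 1795/11 = 57539112/352495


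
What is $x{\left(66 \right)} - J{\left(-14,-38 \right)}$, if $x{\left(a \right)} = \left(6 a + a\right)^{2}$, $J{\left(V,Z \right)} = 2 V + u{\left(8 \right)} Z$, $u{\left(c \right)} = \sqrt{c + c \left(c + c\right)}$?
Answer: $213472 + 76 \sqrt{34} \approx 2.1392 \cdot 10^{5}$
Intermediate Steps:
$u{\left(c \right)} = \sqrt{c + 2 c^{2}}$ ($u{\left(c \right)} = \sqrt{c + c 2 c} = \sqrt{c + 2 c^{2}}$)
$J{\left(V,Z \right)} = 2 V + 2 Z \sqrt{34}$ ($J{\left(V,Z \right)} = 2 V + \sqrt{8 \left(1 + 2 \cdot 8\right)} Z = 2 V + \sqrt{8 \left(1 + 16\right)} Z = 2 V + \sqrt{8 \cdot 17} Z = 2 V + \sqrt{136} Z = 2 V + 2 \sqrt{34} Z = 2 V + 2 Z \sqrt{34}$)
$x{\left(a \right)} = 49 a^{2}$ ($x{\left(a \right)} = \left(7 a\right)^{2} = 49 a^{2}$)
$x{\left(66 \right)} - J{\left(-14,-38 \right)} = 49 \cdot 66^{2} - \left(2 \left(-14\right) + 2 \left(-38\right) \sqrt{34}\right) = 49 \cdot 4356 - \left(-28 - 76 \sqrt{34}\right) = 213444 + \left(28 + 76 \sqrt{34}\right) = 213472 + 76 \sqrt{34}$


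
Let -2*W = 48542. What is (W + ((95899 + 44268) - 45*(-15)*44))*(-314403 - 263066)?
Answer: -84077176524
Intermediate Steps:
W = -24271 (W = -1/2*48542 = -24271)
(W + ((95899 + 44268) - 45*(-15)*44))*(-314403 - 263066) = (-24271 + ((95899 + 44268) - 45*(-15)*44))*(-314403 - 263066) = (-24271 + (140167 + 675*44))*(-577469) = (-24271 + (140167 + 29700))*(-577469) = (-24271 + 169867)*(-577469) = 145596*(-577469) = -84077176524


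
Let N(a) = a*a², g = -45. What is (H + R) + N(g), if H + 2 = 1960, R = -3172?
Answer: -92339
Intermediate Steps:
H = 1958 (H = -2 + 1960 = 1958)
N(a) = a³
(H + R) + N(g) = (1958 - 3172) + (-45)³ = -1214 - 91125 = -92339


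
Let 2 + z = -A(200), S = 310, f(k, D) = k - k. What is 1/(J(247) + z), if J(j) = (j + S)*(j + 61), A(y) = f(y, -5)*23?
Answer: 1/171554 ≈ 5.8291e-6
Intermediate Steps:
f(k, D) = 0
A(y) = 0 (A(y) = 0*23 = 0)
J(j) = (61 + j)*(310 + j) (J(j) = (j + 310)*(j + 61) = (310 + j)*(61 + j) = (61 + j)*(310 + j))
z = -2 (z = -2 - 1*0 = -2 + 0 = -2)
1/(J(247) + z) = 1/((18910 + 247**2 + 371*247) - 2) = 1/((18910 + 61009 + 91637) - 2) = 1/(171556 - 2) = 1/171554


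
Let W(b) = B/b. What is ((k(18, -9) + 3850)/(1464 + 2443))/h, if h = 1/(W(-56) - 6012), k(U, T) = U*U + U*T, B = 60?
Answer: -168871098/27349 ≈ -6174.7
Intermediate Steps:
k(U, T) = U² + T*U
W(b) = 60/b
h = -14/84183 (h = 1/(60/(-56) - 6012) = 1/(60*(-1/56) - 6012) = 1/(-15/14 - 6012) = 1/(-84183/14) = -14/84183 ≈ -0.00016630)
((k(18, -9) + 3850)/(1464 + 2443))/h = ((18*(-9 + 18) + 3850)/(1464 + 2443))/(-14/84183) = ((18*9 + 3850)/3907)*(-84183/14) = ((162 + 3850)*(1/3907))*(-84183/14) = (4012*(1/3907))*(-84183/14) = (4012/3907)*(-84183/14) = -168871098/27349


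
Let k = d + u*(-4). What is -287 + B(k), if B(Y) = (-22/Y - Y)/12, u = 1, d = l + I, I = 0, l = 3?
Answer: -3421/12 ≈ -285.08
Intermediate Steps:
d = 3 (d = 3 + 0 = 3)
k = -1 (k = 3 + 1*(-4) = 3 - 4 = -1)
B(Y) = -11/(6*Y) - Y/12 (B(Y) = (-Y - 22/Y)*(1/12) = -11/(6*Y) - Y/12)
-287 + B(k) = -287 + (1/12)*(-22 - 1*(-1)²)/(-1) = -287 + (1/12)*(-1)*(-22 - 1*1) = -287 + (1/12)*(-1)*(-22 - 1) = -287 + (1/12)*(-1)*(-23) = -287 + 23/12 = -3421/12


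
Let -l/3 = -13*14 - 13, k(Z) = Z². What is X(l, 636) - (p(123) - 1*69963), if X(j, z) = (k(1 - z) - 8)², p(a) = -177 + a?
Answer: 162584019106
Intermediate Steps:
l = 585 (l = -3*(-13*14 - 13) = -3*(-182 - 13) = -3*(-195) = 585)
X(j, z) = (-8 + (1 - z)²)² (X(j, z) = ((1 - z)² - 8)² = (-8 + (1 - z)²)²)
X(l, 636) - (p(123) - 1*69963) = (-8 + (-1 + 636)²)² - ((-177 + 123) - 1*69963) = (-8 + 635²)² - (-54 - 69963) = (-8 + 403225)² - 1*(-70017) = 403217² + 70017 = 162583949089 + 70017 = 162584019106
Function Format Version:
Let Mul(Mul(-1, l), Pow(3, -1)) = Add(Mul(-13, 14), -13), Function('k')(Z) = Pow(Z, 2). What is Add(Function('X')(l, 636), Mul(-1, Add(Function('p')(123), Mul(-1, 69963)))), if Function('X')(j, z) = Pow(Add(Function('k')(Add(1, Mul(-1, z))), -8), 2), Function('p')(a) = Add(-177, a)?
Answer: 162584019106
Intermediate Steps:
l = 585 (l = Mul(-3, Add(Mul(-13, 14), -13)) = Mul(-3, Add(-182, -13)) = Mul(-3, -195) = 585)
Function('X')(j, z) = Pow(Add(-8, Pow(Add(1, Mul(-1, z)), 2)), 2) (Function('X')(j, z) = Pow(Add(Pow(Add(1, Mul(-1, z)), 2), -8), 2) = Pow(Add(-8, Pow(Add(1, Mul(-1, z)), 2)), 2))
Add(Function('X')(l, 636), Mul(-1, Add(Function('p')(123), Mul(-1, 69963)))) = Add(Pow(Add(-8, Pow(Add(-1, 636), 2)), 2), Mul(-1, Add(Add(-177, 123), Mul(-1, 69963)))) = Add(Pow(Add(-8, Pow(635, 2)), 2), Mul(-1, Add(-54, -69963))) = Add(Pow(Add(-8, 403225), 2), Mul(-1, -70017)) = Add(Pow(403217, 2), 70017) = Add(162583949089, 70017) = 162584019106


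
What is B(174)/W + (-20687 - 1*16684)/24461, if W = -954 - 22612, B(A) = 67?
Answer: -882323873/576447926 ≈ -1.5306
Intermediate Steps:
W = -23566
B(174)/W + (-20687 - 1*16684)/24461 = 67/(-23566) + (-20687 - 1*16684)/24461 = 67*(-1/23566) + (-20687 - 16684)*(1/24461) = -67/23566 - 37371*1/24461 = -67/23566 - 37371/24461 = -882323873/576447926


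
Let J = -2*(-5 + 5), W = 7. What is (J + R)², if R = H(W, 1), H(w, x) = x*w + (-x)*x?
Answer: 36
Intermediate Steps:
H(w, x) = -x² + w*x (H(w, x) = w*x - x² = -x² + w*x)
R = 6 (R = 1*(7 - 1*1) = 1*(7 - 1) = 1*6 = 6)
J = 0 (J = -2*0 = 0)
(J + R)² = (0 + 6)² = 6² = 36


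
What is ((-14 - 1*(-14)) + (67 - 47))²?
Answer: 400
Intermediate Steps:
((-14 - 1*(-14)) + (67 - 47))² = ((-14 + 14) + 20)² = (0 + 20)² = 20² = 400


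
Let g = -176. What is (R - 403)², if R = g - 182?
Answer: 579121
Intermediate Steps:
R = -358 (R = -176 - 182 = -358)
(R - 403)² = (-358 - 403)² = (-761)² = 579121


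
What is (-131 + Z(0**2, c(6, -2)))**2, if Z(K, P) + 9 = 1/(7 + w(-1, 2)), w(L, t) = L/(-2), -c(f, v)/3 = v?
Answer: 4401604/225 ≈ 19563.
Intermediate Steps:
c(f, v) = -3*v
w(L, t) = -L/2 (w(L, t) = L*(-1/2) = -L/2)
Z(K, P) = -133/15 (Z(K, P) = -9 + 1/(7 - 1/2*(-1)) = -9 + 1/(7 + 1/2) = -9 + 1/(15/2) = -9 + 2/15 = -133/15)
(-131 + Z(0**2, c(6, -2)))**2 = (-131 - 133/15)**2 = (-2098/15)**2 = 4401604/225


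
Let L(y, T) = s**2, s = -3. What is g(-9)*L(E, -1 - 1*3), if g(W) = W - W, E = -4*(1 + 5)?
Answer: 0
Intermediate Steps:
E = -24 (E = -4*6 = -24)
g(W) = 0
L(y, T) = 9 (L(y, T) = (-3)**2 = 9)
g(-9)*L(E, -1 - 1*3) = 0*9 = 0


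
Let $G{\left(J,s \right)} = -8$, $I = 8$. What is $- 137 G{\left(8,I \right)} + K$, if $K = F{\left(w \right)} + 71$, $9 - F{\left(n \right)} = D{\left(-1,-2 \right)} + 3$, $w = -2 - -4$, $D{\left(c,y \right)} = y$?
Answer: $1175$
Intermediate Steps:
$w = 2$ ($w = -2 + 4 = 2$)
$F{\left(n \right)} = 8$ ($F{\left(n \right)} = 9 - \left(-2 + 3\right) = 9 - 1 = 8$)
$K = 79$ ($K = 8 + 71 = 79$)
$- 137 G{\left(8,I \right)} + K = \left(-137\right) \left(-8\right) + 79 = 1096 + 79 = 1175$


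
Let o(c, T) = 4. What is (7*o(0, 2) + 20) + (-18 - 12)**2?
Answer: 948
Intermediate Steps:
(7*o(0, 2) + 20) + (-18 - 12)**2 = (7*4 + 20) + (-18 - 12)**2 = (28 + 20) + (-30)**2 = 48 + 900 = 948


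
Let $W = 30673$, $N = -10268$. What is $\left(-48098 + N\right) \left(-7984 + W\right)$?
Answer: $-1324266174$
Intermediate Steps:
$\left(-48098 + N\right) \left(-7984 + W\right) = \left(-48098 - 10268\right) \left(-7984 + 30673\right) = \left(-58366\right) 22689 = -1324266174$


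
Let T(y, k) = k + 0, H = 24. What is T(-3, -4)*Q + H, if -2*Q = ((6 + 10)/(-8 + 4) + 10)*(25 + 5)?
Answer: 384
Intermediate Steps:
T(y, k) = k
Q = -90 (Q = -((6 + 10)/(-8 + 4) + 10)*(25 + 5)/2 = -(16/(-4) + 10)*30/2 = -(16*(-1/4) + 10)*30/2 = -(-4 + 10)*30/2 = -3*30 = -1/2*180 = -90)
T(-3, -4)*Q + H = -4*(-90) + 24 = 360 + 24 = 384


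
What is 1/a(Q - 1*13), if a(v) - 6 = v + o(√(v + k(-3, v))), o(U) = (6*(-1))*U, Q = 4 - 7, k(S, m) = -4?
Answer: I/(2*(-5*I + 6*√5)) ≈ -0.012195 + 0.032723*I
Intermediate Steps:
Q = -3
o(U) = -6*U
a(v) = 6 + v - 6*√(-4 + v) (a(v) = 6 + (v - 6*√(v - 4)) = 6 + (v - 6*√(-4 + v)) = 6 + v - 6*√(-4 + v))
1/a(Q - 1*13) = 1/(6 + (-3 - 1*13) - 6*√(-4 + (-3 - 1*13))) = 1/(6 + (-3 - 13) - 6*√(-4 + (-3 - 13))) = 1/(6 - 16 - 6*√(-4 - 16)) = 1/(6 - 16 - 12*I*√5) = 1/(-10 - 12*I*√5)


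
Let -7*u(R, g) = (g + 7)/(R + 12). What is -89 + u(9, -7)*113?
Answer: -89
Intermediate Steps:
u(R, g) = -(7 + g)/(7*(12 + R)) (u(R, g) = -(g + 7)/(7*(R + 12)) = -(7 + g)/(7*(12 + R)))
-89 + u(9, -7)*113 = -89 + ((-7 - 1*(-7))/(7*(12 + 9)))*113 = -89 + ((1/7)*(-7 + 7)/21)*113 = -89 + ((1/7)*(1/21)*0)*113 = -89 + 0*113 = -89 + 0 = -89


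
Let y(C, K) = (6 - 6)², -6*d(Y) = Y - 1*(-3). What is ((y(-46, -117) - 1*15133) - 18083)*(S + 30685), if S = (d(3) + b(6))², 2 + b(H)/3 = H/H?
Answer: -1019764416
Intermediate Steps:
d(Y) = -½ - Y/6 (d(Y) = -(Y - 1*(-3))/6 = -(Y + 3)/6 = -(3 + Y)/6 = -½ - Y/6)
b(H) = -3 (b(H) = -6 + 3*(H/H) = -6 + 3*1 = -6 + 3 = -3)
y(C, K) = 0 (y(C, K) = 0² = 0)
S = 16 (S = ((-½ - ⅙*3) - 3)² = ((-½ - ½) - 3)² = (-1 - 3)² = (-4)² = 16)
((y(-46, -117) - 1*15133) - 18083)*(S + 30685) = ((0 - 1*15133) - 18083)*(16 + 30685) = ((0 - 15133) - 18083)*30701 = (-15133 - 18083)*30701 = -33216*30701 = -1019764416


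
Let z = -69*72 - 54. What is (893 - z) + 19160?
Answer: 25075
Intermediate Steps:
z = -5022 (z = -4968 - 54 = -5022)
(893 - z) + 19160 = (893 - 1*(-5022)) + 19160 = (893 + 5022) + 19160 = 5915 + 19160 = 25075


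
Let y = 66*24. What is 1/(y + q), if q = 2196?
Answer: 1/3780 ≈ 0.00026455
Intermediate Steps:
y = 1584
1/(y + q) = 1/(1584 + 2196) = 1/3780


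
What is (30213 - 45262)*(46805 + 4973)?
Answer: -779207122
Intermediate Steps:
(30213 - 45262)*(46805 + 4973) = -15049*51778 = -779207122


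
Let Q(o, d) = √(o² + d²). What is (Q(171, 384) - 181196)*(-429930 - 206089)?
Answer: 115244098724 - 1908057*√19633 ≈ 1.1498e+11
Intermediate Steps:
Q(o, d) = √(d² + o²)
(Q(171, 384) - 181196)*(-429930 - 206089) = (√(384² + 171²) - 181196)*(-429930 - 206089) = (√(147456 + 29241) - 181196)*(-636019) = (√176697 - 181196)*(-636019) = (3*√19633 - 181196)*(-636019) = (-181196 + 3*√19633)*(-636019) = 115244098724 - 1908057*√19633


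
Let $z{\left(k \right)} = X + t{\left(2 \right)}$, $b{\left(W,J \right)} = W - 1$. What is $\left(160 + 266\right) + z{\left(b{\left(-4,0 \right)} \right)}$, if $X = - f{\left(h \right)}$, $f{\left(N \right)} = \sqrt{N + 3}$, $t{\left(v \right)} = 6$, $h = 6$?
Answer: $429$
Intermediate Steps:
$f{\left(N \right)} = \sqrt{3 + N}$
$X = -3$ ($X = - \sqrt{3 + 6} = - \sqrt{9} = \left(-1\right) 3 = -3$)
$b{\left(W,J \right)} = -1 + W$
$z{\left(k \right)} = 3$ ($z{\left(k \right)} = -3 + 6 = 3$)
$\left(160 + 266\right) + z{\left(b{\left(-4,0 \right)} \right)} = \left(160 + 266\right) + 3 = 426 + 3 = 429$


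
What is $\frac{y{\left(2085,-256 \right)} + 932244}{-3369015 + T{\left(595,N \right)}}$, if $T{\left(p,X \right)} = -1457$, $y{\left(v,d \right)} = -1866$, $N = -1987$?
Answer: $- \frac{465189}{1685236} \approx -0.27604$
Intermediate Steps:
$\frac{y{\left(2085,-256 \right)} + 932244}{-3369015 + T{\left(595,N \right)}} = \frac{-1866 + 932244}{-3369015 - 1457} = \frac{930378}{-3370472} = 930378 \left(- \frac{1}{3370472}\right) = - \frac{465189}{1685236}$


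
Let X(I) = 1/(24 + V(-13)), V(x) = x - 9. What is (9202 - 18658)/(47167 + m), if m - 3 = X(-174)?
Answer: -6304/31447 ≈ -0.20046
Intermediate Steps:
V(x) = -9 + x
X(I) = ½ (X(I) = 1/(24 + (-9 - 13)) = 1/(24 - 22) = 1/2 = ½)
m = 7/2 (m = 3 + ½ = 7/2 ≈ 3.5000)
(9202 - 18658)/(47167 + m) = (9202 - 18658)/(47167 + 7/2) = -9456/94341/2 = -9456*2/94341 = -6304/31447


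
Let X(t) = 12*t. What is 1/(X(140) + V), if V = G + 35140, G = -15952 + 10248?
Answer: 1/31116 ≈ 3.2138e-5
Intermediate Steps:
G = -5704
V = 29436 (V = -5704 + 35140 = 29436)
1/(X(140) + V) = 1/(12*140 + 29436) = 1/(1680 + 29436) = 1/31116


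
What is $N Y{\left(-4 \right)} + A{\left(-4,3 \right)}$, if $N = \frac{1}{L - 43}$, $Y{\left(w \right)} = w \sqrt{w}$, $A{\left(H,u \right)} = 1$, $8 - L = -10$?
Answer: $1 + \frac{8 i}{25} \approx 1.0 + 0.32 i$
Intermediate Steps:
$L = 18$ ($L = 8 - -10 = 8 + 10 = 18$)
$Y{\left(w \right)} = w^{\frac{3}{2}}$
$N = - \frac{1}{25}$ ($N = \frac{1}{18 - 43} = \frac{1}{-25} = - \frac{1}{25} \approx -0.04$)
$N Y{\left(-4 \right)} + A{\left(-4,3 \right)} = - \frac{\left(-4\right)^{\frac{3}{2}}}{25} + 1 = - \frac{\left(-8\right) i}{25} + 1 = \frac{8 i}{25} + 1 = 1 + \frac{8 i}{25}$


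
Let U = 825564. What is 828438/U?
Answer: 138073/137594 ≈ 1.0035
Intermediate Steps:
828438/U = 828438/825564 = 828438*(1/825564) = 138073/137594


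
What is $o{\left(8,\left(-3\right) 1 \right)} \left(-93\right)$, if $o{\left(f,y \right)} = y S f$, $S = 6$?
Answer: $13392$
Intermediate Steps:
$o{\left(f,y \right)} = 6 f y$ ($o{\left(f,y \right)} = y 6 f = 6 y f = 6 f y$)
$o{\left(8,\left(-3\right) 1 \right)} \left(-93\right) = 6 \cdot 8 \left(\left(-3\right) 1\right) \left(-93\right) = 6 \cdot 8 \left(-3\right) \left(-93\right) = \left(-144\right) \left(-93\right) = 13392$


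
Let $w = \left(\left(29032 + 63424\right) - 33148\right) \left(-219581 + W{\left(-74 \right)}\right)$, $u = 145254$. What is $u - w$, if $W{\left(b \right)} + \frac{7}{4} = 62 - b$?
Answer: $13015093103$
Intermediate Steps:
$W{\left(b \right)} = \frac{241}{4} - b$ ($W{\left(b \right)} = - \frac{7}{4} - \left(-62 + b\right) = \frac{241}{4} - b$)
$w = -13014947849$ ($w = \left(\left(29032 + 63424\right) - 33148\right) \left(-219581 + \left(\frac{241}{4} - -74\right)\right) = \left(92456 - 33148\right) \left(-219581 + \left(\frac{241}{4} + 74\right)\right) = 59308 \left(-219581 + \frac{537}{4}\right) = 59308 \left(- \frac{877787}{4}\right) = -13014947849$)
$u - w = 145254 - -13014947849 = 145254 + 13014947849 = 13015093103$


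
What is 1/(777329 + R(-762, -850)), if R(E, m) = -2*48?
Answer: 1/777233 ≈ 1.2866e-6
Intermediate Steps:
R(E, m) = -96
1/(777329 + R(-762, -850)) = 1/(777329 - 96) = 1/777233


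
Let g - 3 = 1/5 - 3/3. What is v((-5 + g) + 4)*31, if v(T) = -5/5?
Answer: -31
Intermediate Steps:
g = 11/5 (g = 3 + (1/5 - 3/3) = 3 + (1*(⅕) - 3*⅓) = 3 + (⅕ - 1) = 3 - ⅘ = 11/5 ≈ 2.2000)
v(T) = -1 (v(T) = -5*⅕ = -1)
v((-5 + g) + 4)*31 = -1*31 = -31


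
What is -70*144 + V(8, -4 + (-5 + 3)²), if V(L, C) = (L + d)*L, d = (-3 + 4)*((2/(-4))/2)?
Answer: -10018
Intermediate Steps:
d = -¼ (d = 1*((2*(-¼))*(½)) = 1*(-½*½) = 1*(-¼) = -¼ ≈ -0.25000)
V(L, C) = L*(-¼ + L) (V(L, C) = (L - ¼)*L = (-¼ + L)*L = L*(-¼ + L))
-70*144 + V(8, -4 + (-5 + 3)²) = -70*144 + 8*(-¼ + 8) = -10080 + 8*(31/4) = -10080 + 62 = -10018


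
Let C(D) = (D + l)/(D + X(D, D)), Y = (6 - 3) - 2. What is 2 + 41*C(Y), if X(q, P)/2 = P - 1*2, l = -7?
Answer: 248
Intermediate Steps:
X(q, P) = -4 + 2*P (X(q, P) = 2*(P - 1*2) = 2*(P - 2) = 2*(-2 + P) = -4 + 2*P)
Y = 1 (Y = 3 - 2 = 1)
C(D) = (-7 + D)/(-4 + 3*D) (C(D) = (D - 7)/(D + (-4 + 2*D)) = (-7 + D)/(-4 + 3*D))
2 + 41*C(Y) = 2 + 41*((-7 + 1)/(-4 + 3*1)) = 2 + 41*(-6/(-4 + 3)) = 2 + 41*(-6/(-1)) = 2 + 41*(-1*(-6)) = 2 + 41*6 = 2 + 246 = 248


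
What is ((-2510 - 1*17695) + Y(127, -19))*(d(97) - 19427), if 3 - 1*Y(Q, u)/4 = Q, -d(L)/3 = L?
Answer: 408182318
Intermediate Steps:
d(L) = -3*L
Y(Q, u) = 12 - 4*Q
((-2510 - 1*17695) + Y(127, -19))*(d(97) - 19427) = ((-2510 - 1*17695) + (12 - 4*127))*(-3*97 - 19427) = ((-2510 - 17695) + (12 - 508))*(-291 - 19427) = (-20205 - 496)*(-19718) = -20701*(-19718) = 408182318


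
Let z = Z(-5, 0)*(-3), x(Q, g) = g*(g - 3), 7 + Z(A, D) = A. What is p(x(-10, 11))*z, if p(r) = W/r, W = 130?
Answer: 585/11 ≈ 53.182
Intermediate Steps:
Z(A, D) = -7 + A
x(Q, g) = g*(-3 + g)
z = 36 (z = (-7 - 5)*(-3) = -12*(-3) = 36)
p(r) = 130/r
p(x(-10, 11))*z = (130/((11*(-3 + 11))))*36 = (130/((11*8)))*36 = (130/88)*36 = (130*(1/88))*36 = (65/44)*36 = 585/11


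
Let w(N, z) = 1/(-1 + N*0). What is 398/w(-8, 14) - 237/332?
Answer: -132373/332 ≈ -398.71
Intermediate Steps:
w(N, z) = -1 (w(N, z) = 1/(-1 + 0) = 1/(-1) = -1)
398/w(-8, 14) - 237/332 = 398/(-1) - 237/332 = 398*(-1) - 237*1/332 = -398 - 237/332 = -132373/332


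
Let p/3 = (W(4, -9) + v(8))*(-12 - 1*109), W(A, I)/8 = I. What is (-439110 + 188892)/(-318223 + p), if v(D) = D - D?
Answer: 250218/292087 ≈ 0.85666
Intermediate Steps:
W(A, I) = 8*I
v(D) = 0
p = 26136 (p = 3*((8*(-9) + 0)*(-12 - 1*109)) = 3*((-72 + 0)*(-12 - 109)) = 3*(-72*(-121)) = 3*8712 = 26136)
(-439110 + 188892)/(-318223 + p) = (-439110 + 188892)/(-318223 + 26136) = -250218/(-292087) = -250218*(-1/292087) = 250218/292087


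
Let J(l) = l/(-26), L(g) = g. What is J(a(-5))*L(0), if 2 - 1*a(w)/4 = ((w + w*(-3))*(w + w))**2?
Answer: 0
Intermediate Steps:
a(w) = 8 - 64*w**4 (a(w) = 8 - 4*(w + w)**2*(w + w*(-3))**2 = 8 - 4*4*w**2*(w - 3*w)**2 = 8 - 4*16*w**4 = 8 - 64*w**4)
J(l) = -l/26 (J(l) = l*(-1/26) = -l/26)
J(a(-5))*L(0) = -(8 - 64*(-5)**4)/26*0 = -(8 - 64*625)/26*0 = -(8 - 40000)/26*0 = -1/26*(-39992)*0 = (19996/13)*0 = 0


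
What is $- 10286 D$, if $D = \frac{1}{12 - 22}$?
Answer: $\frac{5143}{5} \approx 1028.6$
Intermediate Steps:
$D = - \frac{1}{10}$ ($D = \frac{1}{-10} = - \frac{1}{10} \approx -0.1$)
$- 10286 D = \left(-10286\right) \left(- \frac{1}{10}\right) = \frac{5143}{5}$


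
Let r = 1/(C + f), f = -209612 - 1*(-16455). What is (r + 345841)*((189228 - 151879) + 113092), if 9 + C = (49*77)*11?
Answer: 7890823553359662/151663 ≈ 5.2029e+10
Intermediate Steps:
f = -193157 (f = -209612 + 16455 = -193157)
C = 41494 (C = -9 + (49*77)*11 = -9 + 3773*11 = -9 + 41503 = 41494)
r = -1/151663 (r = 1/(41494 - 193157) = 1/(-151663) = -1/151663 ≈ -6.5936e-6)
(r + 345841)*((189228 - 151879) + 113092) = (-1/151663 + 345841)*((189228 - 151879) + 113092) = 52451283582*(37349 + 113092)/151663 = (52451283582/151663)*150441 = 7890823553359662/151663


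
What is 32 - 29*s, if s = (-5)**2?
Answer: -693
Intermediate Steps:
s = 25
32 - 29*s = 32 - 29*25 = 32 - 725 = -693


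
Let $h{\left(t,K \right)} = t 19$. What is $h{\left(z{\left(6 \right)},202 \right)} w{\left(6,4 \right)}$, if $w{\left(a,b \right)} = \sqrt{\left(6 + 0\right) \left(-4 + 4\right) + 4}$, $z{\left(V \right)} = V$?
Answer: $228$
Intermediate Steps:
$w{\left(a,b \right)} = 2$ ($w{\left(a,b \right)} = \sqrt{6 \cdot 0 + 4} = \sqrt{0 + 4} = \sqrt{4} = 2$)
$h{\left(t,K \right)} = 19 t$
$h{\left(z{\left(6 \right)},202 \right)} w{\left(6,4 \right)} = 19 \cdot 6 \cdot 2 = 114 \cdot 2 = 228$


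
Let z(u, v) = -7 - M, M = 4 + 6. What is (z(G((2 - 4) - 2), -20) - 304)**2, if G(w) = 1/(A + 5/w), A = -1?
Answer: 103041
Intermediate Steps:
G(w) = 1/(-1 + 5/w)
M = 10
z(u, v) = -17 (z(u, v) = -7 - 1*10 = -7 - 10 = -17)
(z(G((2 - 4) - 2), -20) - 304)**2 = (-17 - 304)**2 = (-321)**2 = 103041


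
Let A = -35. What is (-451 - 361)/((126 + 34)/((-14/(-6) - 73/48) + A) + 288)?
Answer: -3829/1336 ≈ -2.8660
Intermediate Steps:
(-451 - 361)/((126 + 34)/((-14/(-6) - 73/48) + A) + 288) = (-451 - 361)/((126 + 34)/((-14/(-6) - 73/48) - 35) + 288) = -812/(160/((-14*(-1/6) - 73*1/48) - 35) + 288) = -812/(160/((7/3 - 73/48) - 35) + 288) = -812/(160/(13/16 - 35) + 288) = -812/(160/(-547/16) + 288) = -812/(160*(-16/547) + 288) = -812/(-2560/547 + 288) = -812/154976/547 = -812*547/154976 = -3829/1336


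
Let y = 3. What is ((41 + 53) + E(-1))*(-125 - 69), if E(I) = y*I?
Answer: -17654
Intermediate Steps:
E(I) = 3*I
((41 + 53) + E(-1))*(-125 - 69) = ((41 + 53) + 3*(-1))*(-125 - 69) = (94 - 3)*(-194) = 91*(-194) = -17654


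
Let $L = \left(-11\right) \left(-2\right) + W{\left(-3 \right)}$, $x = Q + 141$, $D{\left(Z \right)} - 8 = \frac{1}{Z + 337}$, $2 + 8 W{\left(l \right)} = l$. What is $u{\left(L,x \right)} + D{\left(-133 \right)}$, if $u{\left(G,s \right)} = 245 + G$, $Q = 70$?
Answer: $\frac{111947}{408} \approx 274.38$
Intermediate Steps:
$W{\left(l \right)} = - \frac{1}{4} + \frac{l}{8}$
$D{\left(Z \right)} = 8 + \frac{1}{337 + Z}$ ($D{\left(Z \right)} = 8 + \frac{1}{Z + 337} = 8 + \frac{1}{337 + Z}$)
$x = 211$ ($x = 70 + 141 = 211$)
$L = \frac{171}{8}$ ($L = \left(-11\right) \left(-2\right) + \left(- \frac{1}{4} + \frac{1}{8} \left(-3\right)\right) = 22 - \frac{5}{8} = \frac{171}{8} \approx 21.375$)
$u{\left(L,x \right)} + D{\left(-133 \right)} = \left(245 + \frac{171}{8}\right) + \frac{2697 + 8 \left(-133\right)}{337 - 133} = \frac{2131}{8} + \frac{2697 - 1064}{204} = \frac{2131}{8} + \frac{1}{204} \cdot 1633 = \frac{2131}{8} + \frac{1633}{204} = \frac{111947}{408}$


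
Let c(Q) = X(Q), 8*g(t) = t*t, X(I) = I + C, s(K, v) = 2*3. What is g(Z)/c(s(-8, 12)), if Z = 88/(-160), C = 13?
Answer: 121/60800 ≈ 0.0019901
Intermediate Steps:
s(K, v) = 6
Z = -11/20 (Z = 88*(-1/160) = -11/20 ≈ -0.55000)
X(I) = 13 + I (X(I) = I + 13 = 13 + I)
g(t) = t²/8 (g(t) = (t*t)/8 = t²/8)
c(Q) = 13 + Q
g(Z)/c(s(-8, 12)) = ((-11/20)²/8)/(13 + 6) = ((⅛)*(121/400))/19 = (121/3200)*(1/19) = 121/60800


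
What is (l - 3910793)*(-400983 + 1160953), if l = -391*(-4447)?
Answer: -1650666999520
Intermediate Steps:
l = 1738777
(l - 3910793)*(-400983 + 1160953) = (1738777 - 3910793)*(-400983 + 1160953) = -2172016*759970 = -1650666999520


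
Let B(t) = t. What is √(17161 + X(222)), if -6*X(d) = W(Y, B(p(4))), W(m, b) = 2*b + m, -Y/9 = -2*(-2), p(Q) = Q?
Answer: √154491/3 ≈ 131.02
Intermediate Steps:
Y = -36 (Y = -(-18)*(-2) = -9*4 = -36)
W(m, b) = m + 2*b
X(d) = 14/3 (X(d) = -(-36 + 2*4)/6 = -(-36 + 8)/6 = -⅙*(-28) = 14/3)
√(17161 + X(222)) = √(17161 + 14/3) = √(51497/3) = √154491/3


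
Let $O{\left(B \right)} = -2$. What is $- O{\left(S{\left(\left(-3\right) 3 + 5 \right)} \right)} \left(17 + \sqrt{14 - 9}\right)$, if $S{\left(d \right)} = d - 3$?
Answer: $34 + 2 \sqrt{5} \approx 38.472$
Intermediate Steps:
$S{\left(d \right)} = -3 + d$
$- O{\left(S{\left(\left(-3\right) 3 + 5 \right)} \right)} \left(17 + \sqrt{14 - 9}\right) = - \left(-2\right) \left(17 + \sqrt{14 - 9}\right) = - \left(-2\right) \left(17 + \sqrt{5}\right) = - (-34 - 2 \sqrt{5}) = 34 + 2 \sqrt{5}$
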